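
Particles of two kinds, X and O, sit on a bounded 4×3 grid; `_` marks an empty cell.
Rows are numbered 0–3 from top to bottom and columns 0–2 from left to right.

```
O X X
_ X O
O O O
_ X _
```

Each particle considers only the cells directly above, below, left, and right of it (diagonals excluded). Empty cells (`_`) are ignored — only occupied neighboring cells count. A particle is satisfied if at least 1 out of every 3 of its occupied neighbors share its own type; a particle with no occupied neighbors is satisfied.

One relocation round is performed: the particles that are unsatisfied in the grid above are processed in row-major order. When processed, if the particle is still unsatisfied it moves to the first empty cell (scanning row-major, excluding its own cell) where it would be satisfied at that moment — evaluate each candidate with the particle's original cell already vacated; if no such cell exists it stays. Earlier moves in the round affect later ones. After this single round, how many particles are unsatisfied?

Initially unsatisfied (in order): (0,0), (3,1).
  (0,0) → (1,0).
  (3,1) → (0,0).
Resulting grid:
X X X
O X O
O O O
_ _ _
Unsatisfied now: (1,1).

1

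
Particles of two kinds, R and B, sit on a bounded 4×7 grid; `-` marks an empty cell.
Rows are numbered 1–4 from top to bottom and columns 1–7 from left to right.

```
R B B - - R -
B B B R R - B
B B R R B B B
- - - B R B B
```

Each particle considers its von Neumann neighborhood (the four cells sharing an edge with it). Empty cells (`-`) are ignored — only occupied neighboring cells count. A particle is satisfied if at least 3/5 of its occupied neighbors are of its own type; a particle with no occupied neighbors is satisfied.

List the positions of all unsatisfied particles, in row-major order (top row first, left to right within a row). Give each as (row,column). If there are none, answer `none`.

(1,1)R 0/2 not
(1,2)B 2/3 satisfied
(1,3)B 2/2 satisfied
(1,6)R 0/0 satisfied
(2,1)B 2/3 satisfied
(2,2)B 4/4 satisfied
(2,3)B 2/4 not
(2,4)R 2/3 satisfied
(2,5)R 1/2 not
(2,7)B 1/1 satisfied
(3,1)B 2/2 satisfied
(3,2)B 2/3 satisfied
(3,3)R 1/3 not
(3,4)R 2/4 not
(3,5)B 1/4 not
(3,6)B 3/3 satisfied
(3,7)B 3/3 satisfied
(4,4)B 0/2 not
(4,5)R 0/3 not
(4,6)B 2/3 satisfied
(4,7)B 2/2 satisfied

(1,1), (2,3), (2,5), (3,3), (3,4), (3,5), (4,4), (4,5)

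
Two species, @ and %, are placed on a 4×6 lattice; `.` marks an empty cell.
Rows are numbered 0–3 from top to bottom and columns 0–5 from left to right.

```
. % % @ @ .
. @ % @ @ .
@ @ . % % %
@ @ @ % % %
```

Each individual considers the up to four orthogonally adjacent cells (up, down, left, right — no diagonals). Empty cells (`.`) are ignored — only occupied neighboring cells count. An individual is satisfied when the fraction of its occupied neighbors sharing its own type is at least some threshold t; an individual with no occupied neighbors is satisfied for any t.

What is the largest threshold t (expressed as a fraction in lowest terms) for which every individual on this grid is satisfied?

1/3

(0,1)% 1/2
(0,2)% 2/3
(0,3)@ 2/3
(0,4)@ 2/2
(1,1)@ 1/3
(1,2)% 1/3
(1,3)@ 2/4
(1,4)@ 2/3
(2,0)@ 2/2
(2,1)@ 3/3
(2,3)% 2/3
(2,4)% 3/4
(2,5)% 2/2
(3,0)@ 2/2
(3,1)@ 3/3
(3,2)@ 1/2
(3,3)% 2/3
(3,4)% 3/3
(3,5)% 2/2
The smallest same-type fraction is 1/3 at (1,1), which reduces to 1/3. Any threshold above that leaves this individual unsatisfied.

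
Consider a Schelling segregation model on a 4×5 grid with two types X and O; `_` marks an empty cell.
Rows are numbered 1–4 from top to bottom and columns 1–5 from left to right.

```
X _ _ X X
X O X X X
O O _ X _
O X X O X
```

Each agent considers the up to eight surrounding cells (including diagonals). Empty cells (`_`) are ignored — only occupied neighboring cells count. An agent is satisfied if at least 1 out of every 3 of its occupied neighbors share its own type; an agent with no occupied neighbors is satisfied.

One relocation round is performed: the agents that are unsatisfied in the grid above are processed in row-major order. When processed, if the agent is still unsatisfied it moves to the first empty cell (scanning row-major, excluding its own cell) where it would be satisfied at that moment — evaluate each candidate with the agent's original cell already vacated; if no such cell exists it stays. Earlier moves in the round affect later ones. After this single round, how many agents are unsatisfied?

0

Initially unsatisfied (in order): (2,1), (4,2), (4,4).
  (2,1) → (1,2).
  (4,2) → (1,3).
  (4,4) → (2,1).
Resulting grid:
X X X X X
O O X X X
O O _ X _
O _ X _ X
All satisfied now.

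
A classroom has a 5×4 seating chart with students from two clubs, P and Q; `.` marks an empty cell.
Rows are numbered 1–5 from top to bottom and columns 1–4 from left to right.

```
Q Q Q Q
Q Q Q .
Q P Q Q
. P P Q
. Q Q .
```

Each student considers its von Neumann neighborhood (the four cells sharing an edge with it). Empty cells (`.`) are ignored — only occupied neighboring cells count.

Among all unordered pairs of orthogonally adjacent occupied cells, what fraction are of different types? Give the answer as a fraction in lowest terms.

Scan each occupied cell's neighbors to the right and below so each pair is counted once.
Row 1: Q(1,1)–Q(1,2)= Q(1,1)–Q(2,1)= Q(1,2)–Q(1,3)= Q(1,2)–Q(2,2)= Q(1,3)–Q(1,4)= Q(1,3)–Q(2,3)=  → 0/6 unlike.
Row 2: Q(2,1)–Q(2,2)= Q(2,1)–Q(3,1)= Q(2,2)–Q(2,3)= Q(2,2)–P(3,2)≠ Q(2,3)–Q(3,3)=  → 1/5 unlike.
Row 3: Q(3,1)–P(3,2)≠ P(3,2)–Q(3,3)≠ P(3,2)–P(4,2)= Q(3,3)–Q(3,4)= Q(3,3)–P(4,3)≠ Q(3,4)–Q(4,4)=  → 3/6 unlike.
Row 4: P(4,2)–P(4,3)= P(4,2)–Q(5,2)≠ P(4,3)–Q(4,4)≠ P(4,3)–Q(5,3)≠  → 3/4 unlike.
Row 5: Q(5,2)–Q(5,3)=  → 0/1 unlike.
Total adjacent occupied pairs: 22; unlike-type pairs: 7.
7/22 is already in lowest terms.

7/22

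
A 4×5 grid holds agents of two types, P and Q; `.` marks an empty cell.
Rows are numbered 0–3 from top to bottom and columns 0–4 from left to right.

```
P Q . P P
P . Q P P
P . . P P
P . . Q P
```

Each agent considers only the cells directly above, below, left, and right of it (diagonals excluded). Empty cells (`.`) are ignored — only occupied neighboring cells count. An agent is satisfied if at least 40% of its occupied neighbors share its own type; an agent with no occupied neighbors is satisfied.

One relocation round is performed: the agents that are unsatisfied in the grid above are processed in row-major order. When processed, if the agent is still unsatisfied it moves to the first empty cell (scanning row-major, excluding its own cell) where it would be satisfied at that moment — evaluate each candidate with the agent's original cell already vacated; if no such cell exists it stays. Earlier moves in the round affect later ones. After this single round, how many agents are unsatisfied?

Initially unsatisfied (in order): (0,1), (1,2), (3,3).
  (0,1) → (0,2).
  (1,2): now satisfied by earlier moves; stays.
  (3,3) → (0,1).
Resulting grid:
P Q Q P P
P . Q P P
P . . P P
P . . . P
All satisfied now.

0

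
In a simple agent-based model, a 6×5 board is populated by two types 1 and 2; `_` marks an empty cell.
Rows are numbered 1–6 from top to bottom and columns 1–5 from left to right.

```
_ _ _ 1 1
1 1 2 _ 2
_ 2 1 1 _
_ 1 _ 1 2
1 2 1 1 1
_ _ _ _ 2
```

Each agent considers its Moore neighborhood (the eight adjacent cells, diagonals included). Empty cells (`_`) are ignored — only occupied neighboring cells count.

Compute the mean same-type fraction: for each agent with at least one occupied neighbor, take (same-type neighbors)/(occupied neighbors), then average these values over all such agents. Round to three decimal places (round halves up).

(1,4)1 1/3
(1,5)1 1/2
(2,1)1 1/2
(2,2)1 2/4
(2,3)2 1/5
(2,5)2 0/3
(3,2)2 1/5
(3,3)1 4/6
(3,4)1 2/5
(4,2)1 3/5
(4,4)1 5/6
(4,5)2 0/4
(5,1)1 1/2
(5,2)2 0/3
(5,3)1 3/4
(5,4)1 3/5
(5,5)1 2/4
(6,5)2 0/2
Sum over 18 agents: 1/3 + 1/2 + 1/2 + 2/4 + 1/5 + 0/3 + 1/5 + 4/6 + 2/5 + 3/5 + 5/6 + 0/4 + 1/2 + 0/3 + 3/4 + 3/5 + 2/4 + 0/2 = 85/12; mean = 85/12 ÷ 18 = 85/216 = 0.393518… → 0.394.

0.394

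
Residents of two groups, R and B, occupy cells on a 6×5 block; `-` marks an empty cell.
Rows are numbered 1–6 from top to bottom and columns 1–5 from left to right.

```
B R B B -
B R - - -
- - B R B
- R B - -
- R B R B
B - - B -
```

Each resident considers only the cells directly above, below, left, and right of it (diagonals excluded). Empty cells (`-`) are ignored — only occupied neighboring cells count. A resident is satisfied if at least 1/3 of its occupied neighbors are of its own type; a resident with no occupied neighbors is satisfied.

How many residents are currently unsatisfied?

Row 1: (1,1)B 1/2 ✓ · (1,2)R 1/3 ✓ · (1,3)B 1/2 ✓ · (1,4)B 1/1 ✓
Row 2: (2,1)B 1/2 ✓ · (2,2)R 1/2 ✓
Row 3: (3,3)B 1/2 ✓ · (3,4)R 0/2 ✗ · (3,5)B 0/1 ✗
Row 4: (4,2)R 1/2 ✓ · (4,3)B 2/3 ✓
Row 5: (5,2)R 1/2 ✓ · (5,3)B 1/3 ✓ · (5,4)R 0/3 ✗ · (5,5)B 0/1 ✗
Row 6: (6,1)B 0/0 ✓ · (6,4)B 0/1 ✗
Unsatisfied: (3,4), (3,5), (5,4), (5,5), (6,4) — 5 in total.

5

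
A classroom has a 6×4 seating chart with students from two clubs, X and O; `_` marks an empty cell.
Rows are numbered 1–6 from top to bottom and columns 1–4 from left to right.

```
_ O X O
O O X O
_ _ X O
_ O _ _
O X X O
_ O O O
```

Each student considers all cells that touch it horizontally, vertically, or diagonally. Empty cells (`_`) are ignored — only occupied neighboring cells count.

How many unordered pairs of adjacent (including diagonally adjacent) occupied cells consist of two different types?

22

Scan each occupied cell's neighbors to the right and below (and the two forward diagonals) so each pair is counted once.
Row 1: O(1,2)–X(1,3)≠ O(1,2)–O(2,2)= O(1,2)–X(2,3)≠ O(1,2)–O(2,1)= X(1,3)–O(1,4)≠ X(1,3)–X(2,3)= X(1,3)–O(2,4)≠ X(1,3)–O(2,2)≠ O(1,4)–O(2,4)= O(1,4)–X(2,3)≠  → 6/10 unlike.
Row 2: O(2,1)–O(2,2)= O(2,2)–X(2,3)≠ O(2,2)–X(3,3)≠ X(2,3)–O(2,4)≠ X(2,3)–X(3,3)= X(2,3)–O(3,4)≠ O(2,4)–O(3,4)= O(2,4)–X(3,3)≠  → 5/8 unlike.
Row 3: X(3,3)–O(3,4)≠ X(3,3)–O(4,2)≠  → 2/2 unlike.
Row 4: O(4,2)–X(5,2)≠ O(4,2)–X(5,3)≠ O(4,2)–O(5,1)=  → 2/3 unlike.
Row 5: O(5,1)–X(5,2)≠ O(5,1)–O(6,2)= X(5,2)–X(5,3)= X(5,2)–O(6,2)≠ X(5,2)–O(6,3)≠ X(5,3)–O(5,4)≠ X(5,3)–O(6,3)≠ X(5,3)–O(6,4)≠ X(5,3)–O(6,2)≠ O(5,4)–O(6,4)= O(5,4)–O(6,3)=  → 7/11 unlike.
Row 6: O(6,2)–O(6,3)= O(6,3)–O(6,4)=  → 0/2 unlike.
Total adjacent occupied pairs: 36; unlike-type pairs: 22.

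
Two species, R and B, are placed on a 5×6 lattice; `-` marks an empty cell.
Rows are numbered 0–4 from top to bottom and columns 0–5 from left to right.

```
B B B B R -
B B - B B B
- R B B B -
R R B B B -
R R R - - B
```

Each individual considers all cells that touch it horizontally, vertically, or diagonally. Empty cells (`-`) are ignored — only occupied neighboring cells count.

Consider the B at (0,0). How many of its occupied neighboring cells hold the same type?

Occupied neighbors of (0,0): (0,1)=B, (1,0)=B, (1,1)=B.
Same type (B): 3 of 3.

3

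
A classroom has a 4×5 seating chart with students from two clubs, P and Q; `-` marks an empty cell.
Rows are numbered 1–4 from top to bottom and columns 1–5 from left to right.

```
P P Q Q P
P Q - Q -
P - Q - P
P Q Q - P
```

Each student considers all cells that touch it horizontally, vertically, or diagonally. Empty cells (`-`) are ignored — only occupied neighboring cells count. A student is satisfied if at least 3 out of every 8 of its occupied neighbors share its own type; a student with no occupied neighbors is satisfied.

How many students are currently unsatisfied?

2

Row 1: (1,1)P 2/3 ✓ · (1,2)P 2/4 ✓ · (1,3)Q 3/4 ✓ · (1,4)Q 2/3 ✓ · (1,5)P 0/2 ✗
Row 2: (2,1)P 3/4 ✓ · (2,2)Q 2/6 ✗ · (2,4)Q 3/5 ✓
Row 3: (3,1)P 2/4 ✓ · (3,3)Q 4/4 ✓ · (3,5)P 1/2 ✓
Row 4: (4,1)P 1/2 ✓ · (4,2)Q 2/4 ✓ · (4,3)Q 2/2 ✓ · (4,5)P 1/1 ✓
Unsatisfied: (1,5), (2,2) — 2 in total.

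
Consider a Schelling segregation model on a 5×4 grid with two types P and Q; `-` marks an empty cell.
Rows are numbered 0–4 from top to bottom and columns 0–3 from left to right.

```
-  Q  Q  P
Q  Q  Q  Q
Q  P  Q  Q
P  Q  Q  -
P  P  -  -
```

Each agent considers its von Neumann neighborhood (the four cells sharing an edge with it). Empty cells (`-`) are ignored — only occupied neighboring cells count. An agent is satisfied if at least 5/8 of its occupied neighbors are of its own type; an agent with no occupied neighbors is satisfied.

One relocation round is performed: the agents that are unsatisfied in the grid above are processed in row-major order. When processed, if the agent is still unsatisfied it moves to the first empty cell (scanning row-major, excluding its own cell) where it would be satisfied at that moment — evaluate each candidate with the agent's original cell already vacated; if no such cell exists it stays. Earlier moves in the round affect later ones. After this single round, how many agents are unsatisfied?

Initially unsatisfied (in order): (0,3), (2,0), (2,1), (3,0), (3,1), (4,1).
  (0,3) → (4,3).
  (2,0) → (0,0).
  (2,1) → (4,2).
  (3,0): no empty cell satisfies it; stays.
  (3,1) → (0,3).
  (4,1): now satisfied by earlier moves; stays.
Resulting grid:
Q Q Q Q
Q Q Q Q
- - Q Q
P - Q -
P P P P
Unsatisfied now: (3,2).

1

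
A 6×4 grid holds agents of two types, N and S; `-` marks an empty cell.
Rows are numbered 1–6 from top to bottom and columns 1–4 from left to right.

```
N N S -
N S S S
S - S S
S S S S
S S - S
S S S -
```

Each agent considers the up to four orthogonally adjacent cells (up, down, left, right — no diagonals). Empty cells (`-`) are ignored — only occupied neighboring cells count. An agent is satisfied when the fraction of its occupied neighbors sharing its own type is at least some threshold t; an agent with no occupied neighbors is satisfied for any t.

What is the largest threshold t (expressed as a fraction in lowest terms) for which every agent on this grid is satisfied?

Row 1: (1,1)N 2/2 · (1,2)N 1/3 · (1,3)S 1/2
Row 2: (2,1)N 1/3 · (2,2)S 1/3 · (2,3)S 4/4 · (2,4)S 2/2
Row 3: (3,1)S 1/2 · (3,3)S 3/3 · (3,4)S 3/3
Row 4: (4,1)S 3/3 · (4,2)S 3/3 · (4,3)S 3/3 · (4,4)S 3/3
Row 5: (5,1)S 3/3 · (5,2)S 3/3 · (5,4)S 1/1
Row 6: (6,1)S 2/2 · (6,2)S 3/3 · (6,3)S 1/1
The smallest same-type fraction is 1/3 at (1,2), which reduces to 1/3. Any threshold above that leaves this agent unsatisfied.

1/3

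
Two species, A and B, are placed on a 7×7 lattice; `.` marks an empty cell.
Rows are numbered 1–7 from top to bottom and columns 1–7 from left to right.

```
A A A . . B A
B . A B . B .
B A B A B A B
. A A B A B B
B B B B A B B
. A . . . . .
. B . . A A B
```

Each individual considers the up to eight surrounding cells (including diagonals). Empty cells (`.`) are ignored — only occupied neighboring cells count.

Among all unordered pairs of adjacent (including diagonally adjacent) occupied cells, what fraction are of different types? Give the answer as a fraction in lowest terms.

43/79

Scan each occupied cell's neighbors to the right and below (and the two forward diagonals) so each pair is counted once.
Row 1: A(1,1)–A(1,2)= A(1,1)–B(2,1)≠ A(1,2)–A(1,3)= A(1,2)–A(2,3)= A(1,2)–B(2,1)≠ A(1,3)–A(2,3)= A(1,3)–B(2,4)≠ B(1,6)–A(1,7)≠ B(1,6)–B(2,6)= A(1,7)–B(2,6)≠  → 5/10 unlike.
Row 2: B(2,1)–B(3,1)= B(2,1)–A(3,2)≠ A(2,3)–B(2,4)≠ A(2,3)–B(3,3)≠ A(2,3)–A(3,4)= A(2,3)–A(3,2)= B(2,4)–A(3,4)≠ B(2,4)–B(3,5)= B(2,4)–B(3,3)= B(2,6)–A(3,6)≠ B(2,6)–B(3,7)= B(2,6)–B(3,5)=  → 5/12 unlike.
Row 3: B(3,1)–A(3,2)≠ B(3,1)–A(4,2)≠ A(3,2)–B(3,3)≠ A(3,2)–A(4,2)= A(3,2)–A(4,3)= B(3,3)–A(3,4)≠ B(3,3)–A(4,3)≠ B(3,3)–B(4,4)= B(3,3)–A(4,2)≠ A(3,4)–B(3,5)≠ A(3,4)–B(4,4)≠ A(3,4)–A(4,5)= A(3,4)–A(4,3)= B(3,5)–A(3,6)≠ B(3,5)–A(4,5)≠ B(3,5)–B(4,6)= B(3,5)–B(4,4)= A(3,6)–B(3,7)≠ A(3,6)–B(4,6)≠ A(3,6)–B(4,7)≠ A(3,6)–A(4,5)= B(3,7)–B(4,7)= B(3,7)–B(4,6)=  → 13/23 unlike.
Row 4: A(4,2)–A(4,3)= A(4,2)–B(5,2)≠ A(4,2)–B(5,3)≠ A(4,2)–B(5,1)≠ A(4,3)–B(4,4)≠ A(4,3)–B(5,3)≠ A(4,3)–B(5,4)≠ A(4,3)–B(5,2)≠ B(4,4)–A(4,5)≠ B(4,4)–B(5,4)= B(4,4)–A(5,5)≠ B(4,4)–B(5,3)= A(4,5)–B(4,6)≠ A(4,5)–A(5,5)= A(4,5)–B(5,6)≠ A(4,5)–B(5,4)≠ B(4,6)–B(4,7)= B(4,6)–B(5,6)= B(4,6)–B(5,7)= B(4,6)–A(5,5)≠ B(4,7)–B(5,7)= B(4,7)–B(5,6)=  → 13/22 unlike.
Row 5: B(5,1)–B(5,2)= B(5,1)–A(6,2)≠ B(5,2)–B(5,3)= B(5,2)–A(6,2)≠ B(5,3)–B(5,4)= B(5,3)–A(6,2)≠ B(5,4)–A(5,5)≠ A(5,5)–B(5,6)≠ B(5,6)–B(5,7)=  → 5/9 unlike.
Row 6: A(6,2)–B(7,2)≠  → 1/1 unlike.
Row 7: A(7,5)–A(7,6)= A(7,6)–B(7,7)≠  → 1/2 unlike.
Total adjacent occupied pairs: 79; unlike-type pairs: 43.
43/79 is already in lowest terms.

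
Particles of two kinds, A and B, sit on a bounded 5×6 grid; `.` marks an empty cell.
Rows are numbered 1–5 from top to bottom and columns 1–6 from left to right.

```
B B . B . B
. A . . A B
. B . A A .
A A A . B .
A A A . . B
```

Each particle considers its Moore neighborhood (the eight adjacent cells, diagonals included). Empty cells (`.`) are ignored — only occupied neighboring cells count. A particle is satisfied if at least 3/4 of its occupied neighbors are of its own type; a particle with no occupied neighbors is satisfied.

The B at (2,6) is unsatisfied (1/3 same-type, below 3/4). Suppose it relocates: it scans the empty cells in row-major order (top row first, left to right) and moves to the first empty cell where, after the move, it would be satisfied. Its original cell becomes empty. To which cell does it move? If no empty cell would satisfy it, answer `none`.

(2,1)

Vacating (2,6). Empty cells in order:
  (1,3): 2/3 same-type → still unsatisfied.
  (1,5): 2/3 same-type → still unsatisfied.
  (2,1): 3/4 same-type → satisfied — stop here.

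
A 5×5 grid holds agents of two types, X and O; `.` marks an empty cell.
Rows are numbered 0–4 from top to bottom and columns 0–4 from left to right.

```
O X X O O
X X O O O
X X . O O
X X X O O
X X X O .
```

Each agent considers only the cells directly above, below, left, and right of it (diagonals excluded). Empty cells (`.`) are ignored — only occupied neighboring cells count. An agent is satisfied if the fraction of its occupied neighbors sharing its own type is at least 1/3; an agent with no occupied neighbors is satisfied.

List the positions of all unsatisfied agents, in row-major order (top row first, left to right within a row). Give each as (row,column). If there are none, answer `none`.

(0,0)

Row 0: (0,0)O 0/2 ✗ · (0,1)X 2/3 ✓ · (0,2)X 1/3 ✓ · (0,3)O 2/3 ✓ · (0,4)O 2/2 ✓
Row 1: (1,0)X 2/3 ✓ · (1,1)X 3/4 ✓ · (1,2)O 1/3 ✓ · (1,3)O 4/4 ✓ · (1,4)O 3/3 ✓
Row 2: (2,0)X 3/3 ✓ · (2,1)X 3/3 ✓ · (2,3)O 3/3 ✓ · (2,4)O 3/3 ✓
Row 3: (3,0)X 3/3 ✓ · (3,1)X 4/4 ✓ · (3,2)X 2/3 ✓ · (3,3)O 3/4 ✓ · (3,4)O 2/2 ✓
Row 4: (4,0)X 2/2 ✓ · (4,1)X 3/3 ✓ · (4,2)X 2/3 ✓ · (4,3)O 1/2 ✓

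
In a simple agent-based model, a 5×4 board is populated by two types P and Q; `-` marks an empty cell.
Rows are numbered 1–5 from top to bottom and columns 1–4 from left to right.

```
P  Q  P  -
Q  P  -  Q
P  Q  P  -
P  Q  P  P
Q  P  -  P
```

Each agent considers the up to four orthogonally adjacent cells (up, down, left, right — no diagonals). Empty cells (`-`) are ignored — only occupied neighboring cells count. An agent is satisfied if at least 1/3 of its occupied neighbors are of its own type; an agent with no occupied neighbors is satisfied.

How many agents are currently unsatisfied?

(1,1)P 0/2 unhappy
(1,2)Q 0/3 unhappy
(1,3)P 0/1 unhappy
(2,1)Q 0/3 unhappy
(2,2)P 0/3 unhappy
(2,4)Q 0/0 ok
(3,1)P 1/3 ok
(3,2)Q 1/4 unhappy
(3,3)P 1/2 ok
(4,1)P 1/3 ok
(4,2)Q 1/4 unhappy
(4,3)P 2/3 ok
(4,4)P 2/2 ok
(5,1)Q 0/2 unhappy
(5,2)P 0/2 unhappy
(5,4)P 1/1 ok
Unsatisfied: (1,1), (1,2), (1,3), (2,1), (2,2), (3,2), (4,2), (5,1), (5,2) — 9 in total.

9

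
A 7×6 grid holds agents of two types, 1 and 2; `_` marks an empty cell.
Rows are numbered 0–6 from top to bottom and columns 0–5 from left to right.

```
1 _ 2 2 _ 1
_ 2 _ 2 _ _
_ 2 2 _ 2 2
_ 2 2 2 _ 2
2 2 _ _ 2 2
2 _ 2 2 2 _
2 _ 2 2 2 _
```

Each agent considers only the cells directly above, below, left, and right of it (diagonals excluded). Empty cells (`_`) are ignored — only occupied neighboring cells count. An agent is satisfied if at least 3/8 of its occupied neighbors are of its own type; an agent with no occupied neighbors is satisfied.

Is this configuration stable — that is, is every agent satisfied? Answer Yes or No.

Row 0: (0,0)1 0/0 ✓ · (0,2)2 1/1 ✓ · (0,3)2 2/2 ✓ · (0,5)1 0/0 ✓
Row 1: (1,1)2 1/1 ✓ · (1,3)2 1/1 ✓
Row 2: (2,1)2 3/3 ✓ · (2,2)2 2/2 ✓ · (2,4)2 1/1 ✓ · (2,5)2 2/2 ✓
Row 3: (3,1)2 3/3 ✓ · (3,2)2 3/3 ✓ · (3,3)2 1/1 ✓ · (3,5)2 2/2 ✓
Row 4: (4,0)2 2/2 ✓ · (4,1)2 2/2 ✓ · (4,4)2 2/2 ✓ · (4,5)2 2/2 ✓
Row 5: (5,0)2 2/2 ✓ · (5,2)2 2/2 ✓ · (5,3)2 3/3 ✓ · (5,4)2 3/3 ✓
Row 6: (6,0)2 1/1 ✓ · (6,2)2 2/2 ✓ · (6,3)2 3/3 ✓ · (6,4)2 2/2 ✓
All meet the threshold, so the configuration is stable.

Yes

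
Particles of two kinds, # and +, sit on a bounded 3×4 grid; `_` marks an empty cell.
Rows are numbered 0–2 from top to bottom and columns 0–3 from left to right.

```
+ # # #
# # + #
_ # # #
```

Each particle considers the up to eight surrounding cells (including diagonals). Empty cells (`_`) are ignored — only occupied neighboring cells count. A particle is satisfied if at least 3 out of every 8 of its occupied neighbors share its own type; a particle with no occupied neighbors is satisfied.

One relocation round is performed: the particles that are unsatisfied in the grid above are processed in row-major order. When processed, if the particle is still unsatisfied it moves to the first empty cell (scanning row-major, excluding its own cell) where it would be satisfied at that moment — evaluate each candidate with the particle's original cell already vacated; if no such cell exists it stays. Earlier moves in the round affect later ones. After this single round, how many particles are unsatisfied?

Initially unsatisfied (in order): (0,0), (1,2).
  (0,0): no empty cell satisfies it; stays.
  (1,2): no empty cell satisfies it; stays.
Resulting grid:
+ # # #
# # + #
_ # # #
Unsatisfied now: (0,0), (1,2).

2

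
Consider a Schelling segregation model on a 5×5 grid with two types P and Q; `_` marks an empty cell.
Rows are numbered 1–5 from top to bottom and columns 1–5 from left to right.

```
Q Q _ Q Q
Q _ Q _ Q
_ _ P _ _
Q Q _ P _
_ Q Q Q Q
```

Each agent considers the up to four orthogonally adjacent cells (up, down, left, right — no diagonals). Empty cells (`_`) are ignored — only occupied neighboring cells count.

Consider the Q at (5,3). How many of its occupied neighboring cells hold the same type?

2

Occupied neighbors of (5,3): (5,2)=Q, (5,4)=Q.
Same type (Q): 2 of 2.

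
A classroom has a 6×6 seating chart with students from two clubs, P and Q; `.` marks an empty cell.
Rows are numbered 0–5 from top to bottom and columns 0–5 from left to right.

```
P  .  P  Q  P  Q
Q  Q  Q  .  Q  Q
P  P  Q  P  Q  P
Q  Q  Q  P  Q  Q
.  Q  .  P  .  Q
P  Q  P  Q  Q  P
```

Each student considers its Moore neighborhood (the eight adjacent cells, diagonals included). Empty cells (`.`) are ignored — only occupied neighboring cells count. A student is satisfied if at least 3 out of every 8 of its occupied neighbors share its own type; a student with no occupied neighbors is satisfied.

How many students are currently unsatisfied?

Row 0: (0,0)P 0/2 unhappy · (0,2)P 0/3 unhappy · (0,3)Q 2/4 ok · (0,4)P 0/4 unhappy · (0,5)Q 2/3 ok
Row 1: (1,0)Q 1/4 unhappy · (1,1)Q 3/7 ok · (1,2)Q 3/6 ok · (1,4)Q 4/7 ok · (1,5)Q 3/5 ok
Row 2: (2,0)P 1/5 unhappy · (2,1)P 1/8 unhappy · (2,2)Q 4/7 ok · (2,3)P 1/7 unhappy · (2,4)Q 4/7 ok · (2,5)P 0/5 unhappy
Row 3: (3,0)Q 2/4 ok · (3,1)Q 4/6 ok · (3,2)Q 3/7 ok · (3,3)P 2/6 unhappy · (3,4)Q 3/7 ok · (3,5)Q 3/4 ok
Row 4: (4,1)Q 4/6 ok · (4,3)P 2/6 unhappy · (4,5)Q 3/4 ok
Row 5: (5,0)P 0/2 unhappy · (5,1)Q 1/3 unhappy · (5,2)P 1/4 unhappy · (5,3)Q 1/3 unhappy · (5,4)Q 2/4 ok · (5,5)P 0/2 unhappy
Unsatisfied: (0,0), (0,2), (0,4), (1,0), (2,0), (2,1), (2,3), (2,5), (3,3), (4,3), (5,0), (5,1), (5,2), (5,3), (5,5) — 15 in total.

15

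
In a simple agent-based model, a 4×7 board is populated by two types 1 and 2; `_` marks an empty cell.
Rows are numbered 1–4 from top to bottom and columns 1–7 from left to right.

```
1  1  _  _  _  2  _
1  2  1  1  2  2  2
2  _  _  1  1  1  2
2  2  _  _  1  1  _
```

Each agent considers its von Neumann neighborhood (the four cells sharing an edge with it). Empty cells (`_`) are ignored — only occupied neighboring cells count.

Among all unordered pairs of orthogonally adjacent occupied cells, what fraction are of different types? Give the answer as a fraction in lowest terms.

8/23

Scan each occupied cell's neighbors to the right and below so each pair is counted once.
Row 1: 1(1,1)–1(1,2)= 1(1,1)–1(2,1)= 1(1,2)–2(2,2)≠ 2(1,6)–2(2,6)=  → 1/4 unlike.
Row 2: 1(2,1)–2(2,2)≠ 1(2,1)–2(3,1)≠ 2(2,2)–1(2,3)≠ 1(2,3)–1(2,4)= 1(2,4)–2(2,5)≠ 1(2,4)–1(3,4)= 2(2,5)–2(2,6)= 2(2,5)–1(3,5)≠ 2(2,6)–2(2,7)= 2(2,6)–1(3,6)≠ 2(2,7)–2(3,7)=  → 6/11 unlike.
Row 3: 2(3,1)–2(4,1)= 1(3,4)–1(3,5)= 1(3,5)–1(3,6)= 1(3,5)–1(4,5)= 1(3,6)–2(3,7)≠ 1(3,6)–1(4,6)=  → 1/6 unlike.
Row 4: 2(4,1)–2(4,2)= 1(4,5)–1(4,6)=  → 0/2 unlike.
Total adjacent occupied pairs: 23; unlike-type pairs: 8.
8/23 is already in lowest terms.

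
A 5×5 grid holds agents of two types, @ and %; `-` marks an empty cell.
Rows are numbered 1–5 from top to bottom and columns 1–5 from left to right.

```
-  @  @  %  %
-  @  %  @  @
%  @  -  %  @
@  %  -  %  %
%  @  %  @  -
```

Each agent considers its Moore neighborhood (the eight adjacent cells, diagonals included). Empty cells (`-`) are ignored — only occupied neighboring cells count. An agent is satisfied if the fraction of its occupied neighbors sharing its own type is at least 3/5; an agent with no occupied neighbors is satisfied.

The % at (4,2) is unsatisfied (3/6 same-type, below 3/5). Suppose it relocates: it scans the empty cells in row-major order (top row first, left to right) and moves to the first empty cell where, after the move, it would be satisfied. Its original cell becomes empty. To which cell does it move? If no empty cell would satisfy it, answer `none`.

(5,5)

Vacating (4,2). Empty cells in order:
  (1,1): 0/2 same-type → still unsatisfied.
  (2,1): 1/4 same-type → still unsatisfied.
  (3,3): 3/6 same-type → still unsatisfied.
  (4,3): 3/6 same-type → still unsatisfied.
  (5,5): 2/3 same-type → satisfied — stop here.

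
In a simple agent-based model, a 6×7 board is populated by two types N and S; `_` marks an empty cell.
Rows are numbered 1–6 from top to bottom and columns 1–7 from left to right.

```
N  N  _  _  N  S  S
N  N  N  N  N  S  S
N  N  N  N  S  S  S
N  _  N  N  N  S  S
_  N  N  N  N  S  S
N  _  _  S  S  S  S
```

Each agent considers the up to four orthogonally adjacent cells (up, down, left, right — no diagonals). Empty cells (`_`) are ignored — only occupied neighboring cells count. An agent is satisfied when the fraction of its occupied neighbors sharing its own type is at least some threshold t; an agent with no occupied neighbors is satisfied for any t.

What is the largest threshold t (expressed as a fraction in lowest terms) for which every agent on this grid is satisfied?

Row 1: (1,1)N 2/2 · (1,2)N 2/2 · (1,5)N 1/2 · (1,6)S 2/3 · (1,7)S 2/2
Row 2: (2,1)N 3/3 · (2,2)N 4/4 · (2,3)N 3/3 · (2,4)N 3/3 · (2,5)N 2/4 · (2,6)S 3/4 · (2,7)S 3/3
Row 3: (3,1)N 3/3 · (3,2)N 3/3 · (3,3)N 4/4 · (3,4)N 3/4 · (3,5)S 1/4 · (3,6)S 4/4 · (3,7)S 3/3
Row 4: (4,1)N 1/1 · (4,3)N 3/3 · (4,4)N 4/4 · (4,5)N 2/4 · (4,6)S 3/4 · (4,7)S 3/3
Row 5: (5,2)N 1/1 · (5,3)N 3/3 · (5,4)N 3/4 · (5,5)N 2/4 · (5,6)S 3/4 · (5,7)S 3/3
Row 6: (6,1)N — no occupied neighbors · (6,4)S 1/2 · (6,5)S 2/3 · (6,6)S 3/3 · (6,7)S 2/2
The smallest same-type fraction is 1/4 at (3,5), which reduces to 1/4. Any threshold above that leaves this agent unsatisfied.

1/4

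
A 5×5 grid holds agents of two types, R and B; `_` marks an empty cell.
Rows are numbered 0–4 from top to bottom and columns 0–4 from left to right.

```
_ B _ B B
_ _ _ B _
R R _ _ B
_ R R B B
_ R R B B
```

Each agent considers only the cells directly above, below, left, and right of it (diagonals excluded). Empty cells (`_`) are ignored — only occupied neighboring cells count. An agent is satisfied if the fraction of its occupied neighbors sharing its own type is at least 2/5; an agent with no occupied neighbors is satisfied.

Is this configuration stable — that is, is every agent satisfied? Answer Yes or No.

Yes

(0,1)B 0/0 ok
(0,3)B 2/2 ok
(0,4)B 1/1 ok
(1,3)B 1/1 ok
(2,0)R 1/1 ok
(2,1)R 2/2 ok
(2,4)B 1/1 ok
(3,1)R 3/3 ok
(3,2)R 2/3 ok
(3,3)B 2/3 ok
(3,4)B 3/3 ok
(4,1)R 2/2 ok
(4,2)R 2/3 ok
(4,3)B 2/3 ok
(4,4)B 2/2 ok
All meet the threshold, so the configuration is stable.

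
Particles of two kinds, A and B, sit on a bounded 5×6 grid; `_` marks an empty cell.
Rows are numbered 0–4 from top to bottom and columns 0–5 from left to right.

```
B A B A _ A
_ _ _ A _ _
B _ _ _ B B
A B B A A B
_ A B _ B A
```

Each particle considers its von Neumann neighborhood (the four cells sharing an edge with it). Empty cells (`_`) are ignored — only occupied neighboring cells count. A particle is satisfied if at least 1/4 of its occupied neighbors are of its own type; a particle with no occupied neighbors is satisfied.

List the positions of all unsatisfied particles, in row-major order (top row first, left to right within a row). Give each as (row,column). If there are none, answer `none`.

Row 0: (0,0)B 0/1 unhappy · (0,1)A 0/2 unhappy · (0,2)B 0/2 unhappy · (0,3)A 1/2 ok · (0,5)A 0/0 ok
Row 1: (1,3)A 1/1 ok
Row 2: (2,0)B 0/1 unhappy · (2,4)B 1/2 ok · (2,5)B 2/2 ok
Row 3: (3,0)A 0/2 unhappy · (3,1)B 1/3 ok · (3,2)B 2/3 ok · (3,3)A 1/2 ok · (3,4)A 1/4 ok · (3,5)B 1/3 ok
Row 4: (4,1)A 0/2 unhappy · (4,2)B 1/2 ok · (4,4)B 0/2 unhappy · (4,5)A 0/2 unhappy

(0,0), (0,1), (0,2), (2,0), (3,0), (4,1), (4,4), (4,5)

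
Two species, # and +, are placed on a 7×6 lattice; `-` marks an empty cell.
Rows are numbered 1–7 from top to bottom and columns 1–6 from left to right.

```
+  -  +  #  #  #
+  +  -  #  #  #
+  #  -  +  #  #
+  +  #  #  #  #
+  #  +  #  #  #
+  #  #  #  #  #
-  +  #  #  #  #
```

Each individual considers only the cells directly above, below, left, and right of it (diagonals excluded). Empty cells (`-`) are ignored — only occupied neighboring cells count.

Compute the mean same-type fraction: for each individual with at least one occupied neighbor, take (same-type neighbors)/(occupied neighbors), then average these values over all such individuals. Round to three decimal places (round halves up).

Row 1: (1,1)+ 1/1 · (1,3)+ 0/1 · (1,4)# 2/3 · (1,5)# 3/3 · (1,6)# 2/2
Row 2: (2,1)+ 3/3 · (2,2)+ 1/2 · (2,4)# 2/3 · (2,5)# 4/4 · (2,6)# 3/3
Row 3: (3,1)+ 2/3 · (3,2)# 0/3 · (3,4)+ 0/3 · (3,5)# 3/4 · (3,6)# 3/3
Row 4: (4,1)+ 3/3 · (4,2)+ 1/4 · (4,3)# 1/3 · (4,4)# 3/4 · (4,5)# 4/4 · (4,6)# 3/3
Row 5: (5,1)+ 2/3 · (5,2)# 1/4 · (5,3)+ 0/4 · (5,4)# 3/4 · (5,5)# 4/4 · (5,6)# 3/3
Row 6: (6,1)+ 1/2 · (6,2)# 2/4 · (6,3)# 3/4 · (6,4)# 4/4 · (6,5)# 4/4 · (6,6)# 3/3
Row 7: (7,2)+ 0/2 · (7,3)# 2/3 · (7,4)# 3/3 · (7,5)# 3/3 · (7,6)# 2/2
Sum over 38 individuals: 1/1 + 0/1 + 2/3 + 3/3 + 2/2 + 3/3 + 1/2 + 2/3 + 4/4 + 3/3 + 2/3 + 0/3 + 0/3 + 3/4 + 3/3 + 3/3 + 1/4 + 1/3 + 3/4 + 4/4 + 3/3 + 2/3 + 1/4 + 0/4 + 3/4 + 4/4 + 3/3 + 1/2 + 2/4 + 3/4 + 4/4 + 4/4 + 3/3 + 0/2 + 2/3 + 3/3 + 3/3 + 2/2 = 80/3; mean = 80/3 ÷ 38 = 40/57 = 0.701754… → 0.702.

0.702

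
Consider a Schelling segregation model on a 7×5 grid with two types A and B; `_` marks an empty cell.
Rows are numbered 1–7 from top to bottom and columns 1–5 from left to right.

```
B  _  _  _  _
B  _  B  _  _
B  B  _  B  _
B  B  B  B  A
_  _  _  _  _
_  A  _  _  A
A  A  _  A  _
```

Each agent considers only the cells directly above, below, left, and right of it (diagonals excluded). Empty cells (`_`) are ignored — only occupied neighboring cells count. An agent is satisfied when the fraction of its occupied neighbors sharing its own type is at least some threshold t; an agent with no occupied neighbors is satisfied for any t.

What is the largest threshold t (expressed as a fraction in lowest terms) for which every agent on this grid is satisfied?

0/1

Row 1: (1,1)B 1/1
Row 2: (2,1)B 2/2 · (2,3)B — no occupied neighbors
Row 3: (3,1)B 3/3 · (3,2)B 2/2 · (3,4)B 1/1
Row 4: (4,1)B 2/2 · (4,2)B 3/3 · (4,3)B 2/2 · (4,4)B 2/3 · (4,5)A 0/1
Row 6: (6,2)A 1/1 · (6,5)A — no occupied neighbors
Row 7: (7,1)A 1/1 · (7,2)A 2/2 · (7,4)A — no occupied neighbors
The smallest same-type fraction is 0/1 at (4,5), which reduces to 0/1. Any threshold above that leaves this agent unsatisfied.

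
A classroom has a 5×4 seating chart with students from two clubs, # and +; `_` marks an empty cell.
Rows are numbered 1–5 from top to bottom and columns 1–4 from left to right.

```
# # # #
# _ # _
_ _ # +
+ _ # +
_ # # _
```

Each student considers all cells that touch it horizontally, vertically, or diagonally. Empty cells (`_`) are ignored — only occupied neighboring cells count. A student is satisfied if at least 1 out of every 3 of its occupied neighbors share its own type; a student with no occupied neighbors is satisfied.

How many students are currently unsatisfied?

Row 1: (1,1)# 2/2 ✓ · (1,2)# 4/4 ✓ · (1,3)# 3/3 ✓ · (1,4)# 2/2 ✓
Row 2: (2,1)# 2/2 ✓ · (2,3)# 4/5 ✓
Row 3: (3,3)# 2/4 ✓ · (3,4)+ 1/4 ✗
Row 4: (4,1)+ 0/1 ✗ · (4,3)# 3/5 ✓ · (4,4)+ 1/4 ✗
Row 5: (5,2)# 2/3 ✓ · (5,3)# 2/3 ✓
Unsatisfied: (3,4), (4,1), (4,4) — 3 in total.

3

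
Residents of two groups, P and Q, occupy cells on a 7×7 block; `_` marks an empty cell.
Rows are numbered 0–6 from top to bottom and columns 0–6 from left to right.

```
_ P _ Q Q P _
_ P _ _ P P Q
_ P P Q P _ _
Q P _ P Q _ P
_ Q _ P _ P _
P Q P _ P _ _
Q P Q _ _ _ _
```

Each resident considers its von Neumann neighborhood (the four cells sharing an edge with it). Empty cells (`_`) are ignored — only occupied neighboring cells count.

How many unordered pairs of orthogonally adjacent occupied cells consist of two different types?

17

Scan each occupied cell's neighbors to the right and below so each pair is counted once.
Row 0: P(0,1)–P(1,1)= Q(0,3)–Q(0,4)= Q(0,4)–P(0,5)≠ Q(0,4)–P(1,4)≠ P(0,5)–P(1,5)=  → 2/5 unlike.
Row 1: P(1,1)–P(2,1)= P(1,4)–P(1,5)= P(1,4)–P(2,4)= P(1,5)–Q(1,6)≠  → 1/4 unlike.
Row 2: P(2,1)–P(2,2)= P(2,1)–P(3,1)= P(2,2)–Q(2,3)≠ Q(2,3)–P(2,4)≠ Q(2,3)–P(3,3)≠ P(2,4)–Q(3,4)≠  → 4/6 unlike.
Row 3: Q(3,0)–P(3,1)≠ P(3,1)–Q(4,1)≠ P(3,3)–Q(3,4)≠ P(3,3)–P(4,3)=  → 3/4 unlike.
Row 4: Q(4,1)–Q(5,1)=  → 0/1 unlike.
Row 5: P(5,0)–Q(5,1)≠ P(5,0)–Q(6,0)≠ Q(5,1)–P(5,2)≠ Q(5,1)–P(6,1)≠ P(5,2)–Q(6,2)≠  → 5/5 unlike.
Row 6: Q(6,0)–P(6,1)≠ P(6,1)–Q(6,2)≠  → 2/2 unlike.
Total adjacent occupied pairs: 27; unlike-type pairs: 17.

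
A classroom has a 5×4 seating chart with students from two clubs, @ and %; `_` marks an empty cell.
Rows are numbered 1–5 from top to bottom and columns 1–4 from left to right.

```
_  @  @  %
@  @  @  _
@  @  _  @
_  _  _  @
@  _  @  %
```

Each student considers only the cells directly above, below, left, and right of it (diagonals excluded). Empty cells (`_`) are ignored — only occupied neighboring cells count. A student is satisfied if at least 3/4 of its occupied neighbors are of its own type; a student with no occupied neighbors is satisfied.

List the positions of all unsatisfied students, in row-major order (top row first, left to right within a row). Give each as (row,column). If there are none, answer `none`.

(1,3), (1,4), (4,4), (5,3), (5,4)

Row 1: (1,2)@ 2/2 ok · (1,3)@ 2/3 unhappy · (1,4)% 0/1 unhappy
Row 2: (2,1)@ 2/2 ok · (2,2)@ 4/4 ok · (2,3)@ 2/2 ok
Row 3: (3,1)@ 2/2 ok · (3,2)@ 2/2 ok · (3,4)@ 1/1 ok
Row 4: (4,4)@ 1/2 unhappy
Row 5: (5,1)@ 0/0 ok · (5,3)@ 0/1 unhappy · (5,4)% 0/2 unhappy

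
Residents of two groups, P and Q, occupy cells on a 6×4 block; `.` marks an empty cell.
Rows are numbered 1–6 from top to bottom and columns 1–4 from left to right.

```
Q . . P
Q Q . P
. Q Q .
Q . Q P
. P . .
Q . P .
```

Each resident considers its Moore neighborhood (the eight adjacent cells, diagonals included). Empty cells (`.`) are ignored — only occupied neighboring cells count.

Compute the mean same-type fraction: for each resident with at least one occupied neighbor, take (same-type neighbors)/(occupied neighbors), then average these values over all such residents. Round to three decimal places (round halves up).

Row 1: (1,1)Q 2/2 · (1,4)P 1/1
Row 2: (2,1)Q 3/3 · (2,2)Q 4/4 · (2,4)P 1/2
Row 3: (3,2)Q 5/5 · (3,3)Q 3/5
Row 4: (4,1)Q 1/2 · (4,3)Q 2/4 · (4,4)P 0/2
Row 5: (5,2)P 1/4
Row 6: (6,1)Q 0/1 · (6,3)P 1/1
Sum over 13 residents: 2/2 + 1/1 + 3/3 + 4/4 + 1/2 + 5/5 + 3/5 + 1/2 + 2/4 + 0/2 + 1/4 + 0/1 + 1/1 = 167/20; mean = 167/20 ÷ 13 = 167/260 = 0.642307… → 0.642.

0.642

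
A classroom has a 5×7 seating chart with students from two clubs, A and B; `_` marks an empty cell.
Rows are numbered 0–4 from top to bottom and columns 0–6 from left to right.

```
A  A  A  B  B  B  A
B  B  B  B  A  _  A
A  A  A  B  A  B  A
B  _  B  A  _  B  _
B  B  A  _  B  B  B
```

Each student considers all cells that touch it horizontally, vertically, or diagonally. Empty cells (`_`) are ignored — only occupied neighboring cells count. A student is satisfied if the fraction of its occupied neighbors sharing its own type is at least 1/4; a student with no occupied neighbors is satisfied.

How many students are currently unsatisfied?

Row 0: (0,0)A 1/3 ok · (0,1)A 2/5 ok · (0,2)A 1/5 unhappy · (0,3)B 3/5 ok · (0,4)B 3/4 ok · (0,5)B 1/4 ok · (0,6)A 1/2 ok
Row 1: (1,0)B 1/5 unhappy · (1,1)B 2/8 ok · (1,2)B 4/8 ok · (1,3)B 4/8 ok · (1,4)A 1/7 unhappy · (1,6)A 2/4 ok
Row 2: (2,0)A 1/4 ok · (2,1)A 2/7 ok · (2,2)A 2/7 ok · (2,3)B 3/7 ok · (2,4)A 2/6 ok · (2,5)B 1/5 unhappy · (2,6)A 1/3 ok
Row 3: (3,0)B 2/4 ok · (3,2)B 2/6 ok · (3,3)A 3/6 ok · (3,5)B 4/6 ok
Row 4: (4,0)B 2/2 ok · (4,1)B 3/4 ok · (4,2)A 1/3 ok · (4,4)B 2/3 ok · (4,5)B 3/3 ok · (4,6)B 2/2 ok
Unsatisfied: (0,2), (1,0), (1,4), (2,5) — 4 in total.

4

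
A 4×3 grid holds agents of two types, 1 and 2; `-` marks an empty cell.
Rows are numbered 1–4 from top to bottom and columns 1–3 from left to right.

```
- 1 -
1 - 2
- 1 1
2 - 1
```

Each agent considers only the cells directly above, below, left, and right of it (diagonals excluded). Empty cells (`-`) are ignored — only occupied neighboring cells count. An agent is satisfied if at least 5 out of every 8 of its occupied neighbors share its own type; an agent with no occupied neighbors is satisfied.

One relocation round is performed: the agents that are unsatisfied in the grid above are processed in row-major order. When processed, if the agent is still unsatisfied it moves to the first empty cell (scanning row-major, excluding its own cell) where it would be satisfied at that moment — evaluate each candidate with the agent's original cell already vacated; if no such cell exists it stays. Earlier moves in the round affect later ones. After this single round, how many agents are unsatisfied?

1

Initially unsatisfied (in order): (2,3).
  (2,3): no empty cell satisfies it; stays.
Resulting grid:
- 1 -
1 - 2
- 1 1
2 - 1
Unsatisfied now: (2,3).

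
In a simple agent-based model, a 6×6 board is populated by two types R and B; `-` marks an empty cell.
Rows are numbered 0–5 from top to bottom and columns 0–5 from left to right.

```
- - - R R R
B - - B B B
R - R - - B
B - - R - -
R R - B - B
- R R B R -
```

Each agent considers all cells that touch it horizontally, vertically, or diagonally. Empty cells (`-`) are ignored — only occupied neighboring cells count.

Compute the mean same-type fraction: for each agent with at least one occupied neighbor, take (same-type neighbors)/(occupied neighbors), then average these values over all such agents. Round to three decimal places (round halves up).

0.391

Row 0: (0,3)R 1/3 · (0,4)R 2/5 · (0,5)R 1/3
Row 1: (1,0)B 0/1 · (1,3)B 1/4 · (1,4)B 3/6 · (1,5)B 2/4
Row 2: (2,0)R 0/2 · (2,2)R 1/2 · (2,5)B 2/2
Row 3: (3,0)B 0/3 · (3,3)R 1/2
Row 4: (4,0)R 2/3 · (4,1)R 3/4 · (4,3)B 1/4 · (4,5)B 0/1
Row 5: (5,1)R 3/3 · (5,2)R 2/4 · (5,3)B 1/3 · (5,4)R 0/3
Sum over 20 agents: 1/3 + 2/5 + 1/3 + 0/1 + 1/4 + 3/6 + 2/4 + 0/2 + 1/2 + 2/2 + 0/3 + 1/2 + 2/3 + 3/4 + 1/4 + 0/1 + 3/3 + 2/4 + 1/3 + 0/3 = 469/60; mean = 469/60 ÷ 20 = 469/1200 = 0.390833… → 0.391.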